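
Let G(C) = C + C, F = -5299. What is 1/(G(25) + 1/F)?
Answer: 5299/264949 ≈ 0.020000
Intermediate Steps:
G(C) = 2*C
1/(G(25) + 1/F) = 1/(2*25 + 1/(-5299)) = 1/(50 - 1/5299) = 1/(264949/5299) = 5299/264949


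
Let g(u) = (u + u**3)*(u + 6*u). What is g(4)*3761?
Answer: 7160944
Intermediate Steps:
g(u) = 7*u*(u + u**3) (g(u) = (u + u**3)*(7*u) = 7*u*(u + u**3))
g(4)*3761 = (7*4**2*(1 + 4**2))*3761 = (7*16*(1 + 16))*3761 = (7*16*17)*3761 = 1904*3761 = 7160944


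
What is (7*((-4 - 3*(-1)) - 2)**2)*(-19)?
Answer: -1197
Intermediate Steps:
(7*((-4 - 3*(-1)) - 2)**2)*(-19) = (7*((-4 + 3) - 2)**2)*(-19) = (7*(-1 - 2)**2)*(-19) = (7*(-3)**2)*(-19) = (7*9)*(-19) = 63*(-19) = -1197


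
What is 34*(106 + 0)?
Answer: 3604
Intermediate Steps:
34*(106 + 0) = 34*106 = 3604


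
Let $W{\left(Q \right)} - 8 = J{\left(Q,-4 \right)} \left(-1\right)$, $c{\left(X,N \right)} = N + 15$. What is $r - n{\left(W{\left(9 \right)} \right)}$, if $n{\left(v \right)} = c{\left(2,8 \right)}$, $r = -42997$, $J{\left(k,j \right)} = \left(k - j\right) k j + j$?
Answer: $-43020$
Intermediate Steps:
$J{\left(k,j \right)} = j + j k \left(k - j\right)$ ($J{\left(k,j \right)} = k \left(k - j\right) j + j = j k \left(k - j\right) + j = j + j k \left(k - j\right)$)
$c{\left(X,N \right)} = 15 + N$
$W{\left(Q \right)} = 12 + 4 Q^{2} + 16 Q$ ($W{\left(Q \right)} = 8 + - 4 \left(1 + Q^{2} - - 4 Q\right) \left(-1\right) = 8 + - 4 \left(1 + Q^{2} + 4 Q\right) \left(-1\right) = 8 + \left(-4 - 16 Q - 4 Q^{2}\right) \left(-1\right) = 8 + \left(4 + 4 Q^{2} + 16 Q\right) = 12 + 4 Q^{2} + 16 Q$)
$n{\left(v \right)} = 23$ ($n{\left(v \right)} = 15 + 8 = 23$)
$r - n{\left(W{\left(9 \right)} \right)} = -42997 - 23 = -43020$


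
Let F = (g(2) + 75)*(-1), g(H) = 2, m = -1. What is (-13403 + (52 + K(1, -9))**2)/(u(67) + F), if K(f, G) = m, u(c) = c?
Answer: 5401/5 ≈ 1080.2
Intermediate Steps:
K(f, G) = -1
F = -77 (F = (2 + 75)*(-1) = 77*(-1) = -77)
(-13403 + (52 + K(1, -9))**2)/(u(67) + F) = (-13403 + (52 - 1)**2)/(67 - 77) = (-13403 + 51**2)/(-10) = (-13403 + 2601)*(-1/10) = -10802*(-1/10) = 5401/5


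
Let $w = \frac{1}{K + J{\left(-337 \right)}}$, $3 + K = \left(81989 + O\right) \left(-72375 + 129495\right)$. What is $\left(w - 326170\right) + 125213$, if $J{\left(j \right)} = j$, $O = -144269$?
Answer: $- \frac{714891252280581}{3557433940} \approx -2.0096 \cdot 10^{5}$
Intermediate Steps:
$K = -3557433603$ ($K = -3 + \left(81989 - 144269\right) \left(-72375 + 129495\right) = -3 - 3557433600 = -3557433603$)
$w = - \frac{1}{3557433940}$ ($w = \frac{1}{-3557433603 - 337} = \frac{1}{-3557433940} = - \frac{1}{3557433940} \approx -2.811 \cdot 10^{-10}$)
$\left(w - 326170\right) + 125213 = \left(- \frac{1}{3557433940} - 326170\right) + 125213 = - \frac{1160328228209801}{3557433940} + 125213 = - \frac{714891252280581}{3557433940}$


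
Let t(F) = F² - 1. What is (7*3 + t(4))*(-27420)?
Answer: -987120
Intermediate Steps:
t(F) = -1 + F²
(7*3 + t(4))*(-27420) = (7*3 + (-1 + 4²))*(-27420) = (21 + (-1 + 16))*(-27420) = (21 + 15)*(-27420) = 36*(-27420) = -987120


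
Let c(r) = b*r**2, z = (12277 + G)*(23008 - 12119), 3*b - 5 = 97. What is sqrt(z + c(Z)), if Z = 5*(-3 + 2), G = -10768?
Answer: sqrt(16432351) ≈ 4053.7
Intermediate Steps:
b = 34 (b = 5/3 + (1/3)*97 = 5/3 + 97/3 = 34)
z = 16431501 (z = (12277 - 10768)*(23008 - 12119) = 1509*10889 = 16431501)
Z = -5 (Z = 5*(-1) = -5)
c(r) = 34*r**2
sqrt(z + c(Z)) = sqrt(16431501 + 34*(-5)**2) = sqrt(16431501 + 34*25) = sqrt(16431501 + 850) = sqrt(16432351)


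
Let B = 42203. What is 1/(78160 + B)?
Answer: 1/120363 ≈ 8.3082e-6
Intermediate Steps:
1/(78160 + B) = 1/(78160 + 42203) = 1/120363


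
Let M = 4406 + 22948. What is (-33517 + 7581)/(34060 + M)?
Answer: -12968/30707 ≈ -0.42231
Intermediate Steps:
M = 27354
(-33517 + 7581)/(34060 + M) = (-33517 + 7581)/(34060 + 27354) = -25936/61414 = -25936*1/61414 = -12968/30707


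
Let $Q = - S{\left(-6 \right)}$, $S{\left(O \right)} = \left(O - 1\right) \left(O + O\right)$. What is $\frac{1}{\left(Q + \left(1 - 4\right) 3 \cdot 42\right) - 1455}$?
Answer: $- \frac{1}{1917} \approx -0.00052165$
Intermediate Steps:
$S{\left(O \right)} = 2 O \left(-1 + O\right)$ ($S{\left(O \right)} = \left(-1 + O\right) 2 O = 2 O \left(-1 + O\right)$)
$Q = -84$ ($Q = - 2 \left(-6\right) \left(-1 - 6\right) = - 2 \left(-6\right) \left(-7\right) = \left(-1\right) 84 = -84$)
$\frac{1}{\left(Q + \left(1 - 4\right) 3 \cdot 42\right) - 1455} = \frac{1}{\left(-84 + \left(1 - 4\right) 3 \cdot 42\right) - 1455} = \frac{1}{\left(-84 + \left(-3\right) 3 \cdot 42\right) - 1455} = \frac{1}{\left(-84 - 378\right) - 1455} = \frac{1}{-462 - 1455} = \frac{1}{-1917} = - \frac{1}{1917}$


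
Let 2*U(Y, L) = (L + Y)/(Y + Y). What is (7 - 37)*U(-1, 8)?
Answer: 105/2 ≈ 52.500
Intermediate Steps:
U(Y, L) = (L + Y)/(4*Y) (U(Y, L) = ((L + Y)/(Y + Y))/2 = ((L + Y)/((2*Y)))/2 = ((L + Y)*(1/(2*Y)))/2 = ((L + Y)/(2*Y))/2 = (L + Y)/(4*Y))
(7 - 37)*U(-1, 8) = (7 - 37)*((1/4)*(8 - 1)/(-1)) = -15*(-1)*7/2 = -30*(-7/4) = 105/2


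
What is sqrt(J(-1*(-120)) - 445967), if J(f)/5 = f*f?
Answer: I*sqrt(373967) ≈ 611.53*I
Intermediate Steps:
J(f) = 5*f**2 (J(f) = 5*(f*f) = 5*f**2)
sqrt(J(-1*(-120)) - 445967) = sqrt(5*(-1*(-120))**2 - 445967) = sqrt(5*120**2 - 445967) = sqrt(5*14400 - 445967) = sqrt(72000 - 445967) = sqrt(-373967) = I*sqrt(373967)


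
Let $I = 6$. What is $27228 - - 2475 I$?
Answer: $42078$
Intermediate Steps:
$27228 - - 2475 I = 27228 - \left(-2475\right) 6 = 27228 - -14850 = 27228 + 14850 = 42078$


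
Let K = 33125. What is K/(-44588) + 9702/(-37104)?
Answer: -69235949/68933048 ≈ -1.0044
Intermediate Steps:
K/(-44588) + 9702/(-37104) = 33125/(-44588) + 9702/(-37104) = 33125*(-1/44588) + 9702*(-1/37104) = -33125/44588 - 1617/6184 = -69235949/68933048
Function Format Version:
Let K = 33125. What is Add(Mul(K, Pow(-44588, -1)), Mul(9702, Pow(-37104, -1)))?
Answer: Rational(-69235949, 68933048) ≈ -1.0044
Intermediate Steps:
Add(Mul(K, Pow(-44588, -1)), Mul(9702, Pow(-37104, -1))) = Add(Mul(33125, Pow(-44588, -1)), Mul(9702, Pow(-37104, -1))) = Add(Mul(33125, Rational(-1, 44588)), Mul(9702, Rational(-1, 37104))) = Add(Rational(-33125, 44588), Rational(-1617, 6184)) = Rational(-69235949, 68933048)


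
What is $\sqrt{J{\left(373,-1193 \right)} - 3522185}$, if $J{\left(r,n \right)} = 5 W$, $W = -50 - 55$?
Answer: $i \sqrt{3522710} \approx 1876.9 i$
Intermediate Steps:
$W = -105$ ($W = -50 - 55 = -105$)
$J{\left(r,n \right)} = -525$ ($J{\left(r,n \right)} = 5 \left(-105\right) = -525$)
$\sqrt{J{\left(373,-1193 \right)} - 3522185} = \sqrt{-525 - 3522185} = \sqrt{-3522710} = i \sqrt{3522710}$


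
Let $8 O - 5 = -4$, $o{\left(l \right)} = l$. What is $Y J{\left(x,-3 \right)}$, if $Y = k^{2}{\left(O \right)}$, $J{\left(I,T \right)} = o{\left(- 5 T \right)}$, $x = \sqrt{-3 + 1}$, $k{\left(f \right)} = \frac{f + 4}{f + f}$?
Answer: $\frac{16335}{4} \approx 4083.8$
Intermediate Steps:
$O = \frac{1}{8}$ ($O = \frac{5}{8} + \frac{1}{8} \left(-4\right) = \frac{5}{8} - \frac{1}{2} = \frac{1}{8} \approx 0.125$)
$k{\left(f \right)} = \frac{4 + f}{2 f}$
$x = i \sqrt{2}$ ($x = \sqrt{-2} = i \sqrt{2} \approx 1.4142 i$)
$J{\left(I,T \right)} = - 5 T$
$Y = \frac{1089}{4}$ ($Y = \left(\frac{\frac{1}{\frac{1}{8}} \left(4 + \frac{1}{8}\right)}{2}\right)^{2} = \left(\frac{1}{2} \cdot 8 \cdot \frac{33}{8}\right)^{2} = \left(\frac{33}{2}\right)^{2} = \frac{1089}{4} \approx 272.25$)
$Y J{\left(x,-3 \right)} = \frac{1089 \left(\left(-5\right) \left(-3\right)\right)}{4} = \frac{1089}{4} \cdot 15 = \frac{16335}{4}$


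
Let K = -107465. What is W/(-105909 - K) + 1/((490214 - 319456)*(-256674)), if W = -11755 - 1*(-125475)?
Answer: 1246062418699171/17049535028988 ≈ 73.085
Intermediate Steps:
W = 113720 (W = -11755 + 125475 = 113720)
W/(-105909 - K) + 1/((490214 - 319456)*(-256674)) = 113720/(-105909 - 1*(-107465)) + 1/((490214 - 319456)*(-256674)) = 113720/(-105909 + 107465) - 1/256674/170758 = 113720/1556 + (1/170758)*(-1/256674) = 113720*(1/1556) - 1/43829138892 = 28430/389 - 1/43829138892 = 1246062418699171/17049535028988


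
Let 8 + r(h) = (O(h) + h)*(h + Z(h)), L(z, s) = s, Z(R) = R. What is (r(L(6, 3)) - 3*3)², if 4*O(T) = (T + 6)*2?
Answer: 784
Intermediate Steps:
O(T) = 3 + T/2 (O(T) = ((T + 6)*2)/4 = ((6 + T)*2)/4 = (12 + 2*T)/4 = 3 + T/2)
r(h) = -8 + 2*h*(3 + 3*h/2) (r(h) = -8 + ((3 + h/2) + h)*(h + h) = -8 + (3 + 3*h/2)*(2*h) = -8 + 2*h*(3 + 3*h/2))
(r(L(6, 3)) - 3*3)² = ((-8 + 3*3² + 6*3) - 3*3)² = ((-8 + 3*9 + 18) - 9)² = ((-8 + 27 + 18) - 9)² = (37 - 9)² = 28² = 784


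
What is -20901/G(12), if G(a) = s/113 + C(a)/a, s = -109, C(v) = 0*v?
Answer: 2361813/109 ≈ 21668.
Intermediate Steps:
C(v) = 0
G(a) = -109/113 (G(a) = -109/113 + 0/a = -109*1/113 + 0 = -109/113 + 0 = -109/113)
-20901/G(12) = -20901/(-109/113) = -20901*(-113/109) = 2361813/109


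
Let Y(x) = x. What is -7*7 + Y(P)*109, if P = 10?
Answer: 1041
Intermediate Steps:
-7*7 + Y(P)*109 = -7*7 + 10*109 = -49 + 1090 = 1041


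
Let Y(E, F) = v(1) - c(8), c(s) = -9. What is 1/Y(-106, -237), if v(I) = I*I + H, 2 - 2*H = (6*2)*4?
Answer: -1/13 ≈ -0.076923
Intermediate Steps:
H = -23 (H = 1 - 6*2*4/2 = 1 - 6*4 = 1 - ½*48 = 1 - 24 = -23)
v(I) = -23 + I² (v(I) = I*I - 23 = I² - 23 = -23 + I²)
Y(E, F) = -13 (Y(E, F) = (-23 + 1²) - 1*(-9) = (-23 + 1) + 9 = -22 + 9 = -13)
1/Y(-106, -237) = 1/(-13) = -1/13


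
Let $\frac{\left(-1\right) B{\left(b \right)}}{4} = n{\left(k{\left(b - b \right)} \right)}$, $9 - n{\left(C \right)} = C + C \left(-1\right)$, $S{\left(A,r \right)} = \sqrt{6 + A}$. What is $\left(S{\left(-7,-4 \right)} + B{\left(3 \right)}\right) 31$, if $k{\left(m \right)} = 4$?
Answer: $-1116 + 31 i \approx -1116.0 + 31.0 i$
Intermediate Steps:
$n{\left(C \right)} = 9$ ($n{\left(C \right)} = 9 - \left(C + C \left(-1\right)\right) = 9 - \left(C - C\right) = 9 - 0 = 9 + 0 = 9$)
$B{\left(b \right)} = -36$ ($B{\left(b \right)} = \left(-4\right) 9 = -36$)
$\left(S{\left(-7,-4 \right)} + B{\left(3 \right)}\right) 31 = \left(\sqrt{6 - 7} - 36\right) 31 = \left(\sqrt{-1} - 36\right) 31 = \left(i - 36\right) 31 = \left(-36 + i\right) 31 = -1116 + 31 i$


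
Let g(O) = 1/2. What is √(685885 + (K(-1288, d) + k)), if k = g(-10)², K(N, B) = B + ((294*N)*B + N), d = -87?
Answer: √134515897/2 ≈ 5799.0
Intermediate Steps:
g(O) = ½
K(N, B) = B + N + 294*B*N (K(N, B) = B + (294*B*N + N) = B + (N + 294*B*N) = B + N + 294*B*N)
k = ¼ (k = (½)² = ¼ ≈ 0.25000)
√(685885 + (K(-1288, d) + k)) = √(685885 + ((-87 - 1288 + 294*(-87)*(-1288)) + ¼)) = √(685885 + ((-87 - 1288 + 32944464) + ¼)) = √(685885 + (32943089 + ¼)) = √(685885 + 131772357/4) = √(134515897/4) = √134515897/2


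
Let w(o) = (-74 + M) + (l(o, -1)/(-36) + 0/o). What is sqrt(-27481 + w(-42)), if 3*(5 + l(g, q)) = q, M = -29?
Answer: 2*I*sqrt(558573)/9 ≈ 166.08*I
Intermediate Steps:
l(g, q) = -5 + q/3
w(o) = -2777/27 (w(o) = (-74 - 29) + ((-5 + (1/3)*(-1))/(-36) + 0/o) = -103 + ((-5 - 1/3)*(-1/36) + 0) = -103 + (-16/3*(-1/36) + 0) = -103 + (4/27 + 0) = -103 + 4/27 = -2777/27)
sqrt(-27481 + w(-42)) = sqrt(-27481 - 2777/27) = sqrt(-744764/27) = 2*I*sqrt(558573)/9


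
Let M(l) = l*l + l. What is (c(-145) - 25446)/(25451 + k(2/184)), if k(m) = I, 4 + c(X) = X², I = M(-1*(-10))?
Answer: -4425/25561 ≈ -0.17312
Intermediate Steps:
M(l) = l + l² (M(l) = l² + l = l + l²)
I = 110 (I = (-1*(-10))*(1 - 1*(-10)) = 10*(1 + 10) = 10*11 = 110)
c(X) = -4 + X²
k(m) = 110
(c(-145) - 25446)/(25451 + k(2/184)) = ((-4 + (-145)²) - 25446)/(25451 + 110) = ((-4 + 21025) - 25446)/25561 = (21021 - 25446)*(1/25561) = -4425*1/25561 = -4425/25561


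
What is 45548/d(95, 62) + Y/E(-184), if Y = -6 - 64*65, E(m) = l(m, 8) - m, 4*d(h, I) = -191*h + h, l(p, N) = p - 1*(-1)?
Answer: -37689246/9025 ≈ -4176.1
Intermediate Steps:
l(p, N) = 1 + p (l(p, N) = p + 1 = 1 + p)
d(h, I) = -95*h/2 (d(h, I) = (-191*h + h)/4 = (-190*h)/4 = -95*h/2)
E(m) = 1 (E(m) = (1 + m) - m = 1)
Y = -4166 (Y = -6 - 4160 = -4166)
45548/d(95, 62) + Y/E(-184) = 45548/((-95/2*95)) - 4166/1 = 45548/(-9025/2) - 4166*1 = 45548*(-2/9025) - 4166 = -91096/9025 - 4166 = -37689246/9025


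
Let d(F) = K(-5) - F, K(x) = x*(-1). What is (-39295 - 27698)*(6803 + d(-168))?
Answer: -467343168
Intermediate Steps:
K(x) = -x
d(F) = 5 - F (d(F) = -1*(-5) - F = 5 - F)
(-39295 - 27698)*(6803 + d(-168)) = (-39295 - 27698)*(6803 + (5 - 1*(-168))) = -66993*(6803 + (5 + 168)) = -66993*(6803 + 173) = -66993*6976 = -467343168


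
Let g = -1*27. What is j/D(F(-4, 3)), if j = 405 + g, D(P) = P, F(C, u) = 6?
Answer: 63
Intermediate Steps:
g = -27
j = 378 (j = 405 - 27 = 378)
j/D(F(-4, 3)) = 378/6 = 378*(⅙) = 63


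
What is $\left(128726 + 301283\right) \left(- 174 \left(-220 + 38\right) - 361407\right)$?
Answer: $-141790737651$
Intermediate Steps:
$\left(128726 + 301283\right) \left(- 174 \left(-220 + 38\right) - 361407\right) = 430009 \left(\left(-174\right) \left(-182\right) - 361407\right) = 430009 \left(31668 - 361407\right) = 430009 \left(-329739\right) = -141790737651$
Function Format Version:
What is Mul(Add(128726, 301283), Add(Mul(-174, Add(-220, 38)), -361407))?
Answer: -141790737651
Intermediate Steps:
Mul(Add(128726, 301283), Add(Mul(-174, Add(-220, 38)), -361407)) = Mul(430009, Add(Mul(-174, -182), -361407)) = Mul(430009, Add(31668, -361407)) = Mul(430009, -329739) = -141790737651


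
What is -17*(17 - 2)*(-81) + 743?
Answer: 21398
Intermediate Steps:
-17*(17 - 2)*(-81) + 743 = -17*15*(-81) + 743 = -255*(-81) + 743 = 20655 + 743 = 21398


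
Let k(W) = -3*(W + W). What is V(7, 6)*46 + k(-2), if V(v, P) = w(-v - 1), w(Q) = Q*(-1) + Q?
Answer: 12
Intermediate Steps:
k(W) = -6*W
w(Q) = 0 (w(Q) = -Q + Q = 0)
V(v, P) = 0
V(7, 6)*46 + k(-2) = 0*46 - 6*(-2) = 0 + 12 = 12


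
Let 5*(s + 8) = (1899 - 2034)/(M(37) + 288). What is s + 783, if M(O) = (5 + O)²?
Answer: 58899/76 ≈ 774.99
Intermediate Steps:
s = -609/76 (s = -8 + ((1899 - 2034)/((5 + 37)² + 288))/5 = -8 + (-135/(42² + 288))/5 = -8 + (-135/(1764 + 288))/5 = -8 + (-135/2052)/5 = -8 + (-135*1/2052)/5 = -8 + (⅕)*(-5/76) = -8 - 1/76 = -609/76 ≈ -8.0132)
s + 783 = -609/76 + 783 = 58899/76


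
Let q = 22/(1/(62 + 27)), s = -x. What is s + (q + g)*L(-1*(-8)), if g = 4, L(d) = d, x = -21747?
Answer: 37443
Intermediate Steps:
s = 21747 (s = -1*(-21747) = 21747)
q = 1958 (q = 22/(1/89) = 22*89 = 1958)
s + (q + g)*L(-1*(-8)) = 21747 + (1958 + 4)*(-1*(-8)) = 21747 + 1962*8 = 21747 + 15696 = 37443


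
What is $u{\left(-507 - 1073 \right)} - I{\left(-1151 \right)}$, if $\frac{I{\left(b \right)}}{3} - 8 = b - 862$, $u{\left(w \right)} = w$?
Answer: $4435$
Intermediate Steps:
$I{\left(b \right)} = -2562 + 3 b$ ($I{\left(b \right)} = 24 + 3 \left(b - 862\right) = 24 + 3 \left(-862 + b\right) = 24 + \left(-2586 + 3 b\right) = -2562 + 3 b$)
$u{\left(-507 - 1073 \right)} - I{\left(-1151 \right)} = \left(-507 - 1073\right) - \left(-2562 + 3 \left(-1151\right)\right) = \left(-507 - 1073\right) - \left(-2562 - 3453\right) = -1580 - -6015 = -1580 + 6015 = 4435$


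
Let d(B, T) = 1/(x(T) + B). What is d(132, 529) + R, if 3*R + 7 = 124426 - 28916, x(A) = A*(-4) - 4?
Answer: 189859961/5964 ≈ 31834.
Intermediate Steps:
x(A) = -4 - 4*A (x(A) = -4*A - 4 = -4 - 4*A)
R = 95503/3 (R = -7/3 + (124426 - 28916)/3 = -7/3 + (⅓)*95510 = -7/3 + 95510/3 = 95503/3 ≈ 31834.)
d(B, T) = 1/(-4 + B - 4*T) (d(B, T) = 1/((-4 - 4*T) + B) = 1/(-4 + B - 4*T))
d(132, 529) + R = 1/(-4 + 132 - 4*529) + 95503/3 = 1/(-4 + 132 - 2116) + 95503/3 = 1/(-1988) + 95503/3 = -1/1988 + 95503/3 = 189859961/5964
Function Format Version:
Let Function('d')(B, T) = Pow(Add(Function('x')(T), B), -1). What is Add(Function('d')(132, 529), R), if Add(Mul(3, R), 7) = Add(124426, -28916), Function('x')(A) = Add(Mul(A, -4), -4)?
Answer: Rational(189859961, 5964) ≈ 31834.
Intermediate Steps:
Function('x')(A) = Add(-4, Mul(-4, A)) (Function('x')(A) = Add(Mul(-4, A), -4) = Add(-4, Mul(-4, A)))
R = Rational(95503, 3) (R = Add(Rational(-7, 3), Mul(Rational(1, 3), Add(124426, -28916))) = Add(Rational(-7, 3), Mul(Rational(1, 3), 95510)) = Add(Rational(-7, 3), Rational(95510, 3)) = Rational(95503, 3) ≈ 31834.)
Function('d')(B, T) = Pow(Add(-4, B, Mul(-4, T)), -1) (Function('d')(B, T) = Pow(Add(Add(-4, Mul(-4, T)), B), -1) = Pow(Add(-4, B, Mul(-4, T)), -1))
Add(Function('d')(132, 529), R) = Add(Pow(Add(-4, 132, Mul(-4, 529)), -1), Rational(95503, 3)) = Add(Pow(Add(-4, 132, -2116), -1), Rational(95503, 3)) = Add(Pow(-1988, -1), Rational(95503, 3)) = Add(Rational(-1, 1988), Rational(95503, 3)) = Rational(189859961, 5964)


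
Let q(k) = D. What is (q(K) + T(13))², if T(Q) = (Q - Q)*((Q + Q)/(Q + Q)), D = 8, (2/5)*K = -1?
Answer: 64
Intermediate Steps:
K = -5/2 (K = (5/2)*(-1) = -5/2 ≈ -2.5000)
q(k) = 8
T(Q) = 0 (T(Q) = 0*((2*Q)/((2*Q))) = 0*((2*Q)*(1/(2*Q))) = 0*1 = 0)
(q(K) + T(13))² = (8 + 0)² = 8² = 64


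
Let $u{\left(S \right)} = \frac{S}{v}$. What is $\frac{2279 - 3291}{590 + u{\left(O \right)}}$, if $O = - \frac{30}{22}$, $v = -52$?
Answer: $- \frac{578864}{337495} \approx -1.7152$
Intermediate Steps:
$O = - \frac{15}{11}$ ($O = \left(-30\right) \frac{1}{22} = - \frac{15}{11} \approx -1.3636$)
$u{\left(S \right)} = - \frac{S}{52}$ ($u{\left(S \right)} = \frac{S}{-52} = S \left(- \frac{1}{52}\right) = - \frac{S}{52}$)
$\frac{2279 - 3291}{590 + u{\left(O \right)}} = \frac{2279 - 3291}{590 - - \frac{15}{572}} = - \frac{1012}{590 + \frac{15}{572}} = - \frac{1012}{\frac{337495}{572}} = \left(-1012\right) \frac{572}{337495} = - \frac{578864}{337495}$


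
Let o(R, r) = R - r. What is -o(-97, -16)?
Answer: 81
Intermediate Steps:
-o(-97, -16) = -(-97 - 1*(-16)) = -(-97 + 16) = -1*(-81) = 81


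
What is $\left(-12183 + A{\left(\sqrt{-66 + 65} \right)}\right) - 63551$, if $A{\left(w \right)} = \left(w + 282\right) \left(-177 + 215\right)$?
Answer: $-65018 + 38 i \approx -65018.0 + 38.0 i$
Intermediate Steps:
$A{\left(w \right)} = 10716 + 38 w$ ($A{\left(w \right)} = \left(282 + w\right) 38 = 10716 + 38 w$)
$\left(-12183 + A{\left(\sqrt{-66 + 65} \right)}\right) - 63551 = \left(-12183 + \left(10716 + 38 \sqrt{-66 + 65}\right)\right) - 63551 = \left(-12183 + \left(10716 + 38 \sqrt{-1}\right)\right) - 63551 = \left(-12183 + \left(10716 + 38 i\right)\right) - 63551 = \left(-1467 + 38 i\right) - 63551 = -65018 + 38 i$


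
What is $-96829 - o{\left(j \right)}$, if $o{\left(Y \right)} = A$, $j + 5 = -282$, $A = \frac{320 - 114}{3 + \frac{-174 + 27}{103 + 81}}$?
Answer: $- \frac{39253649}{405} \approx -96923.0$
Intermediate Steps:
$A = \frac{37904}{405}$ ($A = \frac{206}{3 - \frac{147}{184}} = \frac{206}{\frac{405}{184}} = 206 \cdot \frac{184}{405} = \frac{37904}{405} \approx 93.59$)
$j = -287$ ($j = -5 - 282 = -287$)
$o{\left(Y \right)} = \frac{37904}{405}$
$-96829 - o{\left(j \right)} = -96829 - \frac{37904}{405} = - \frac{39253649}{405}$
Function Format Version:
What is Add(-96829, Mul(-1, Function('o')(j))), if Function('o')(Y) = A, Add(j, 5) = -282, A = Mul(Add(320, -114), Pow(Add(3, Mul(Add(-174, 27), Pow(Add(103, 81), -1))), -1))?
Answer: Rational(-39253649, 405) ≈ -96923.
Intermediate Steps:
A = Rational(37904, 405) (A = Mul(206, Pow(Add(3, Mul(-147, Pow(184, -1))), -1)) = Mul(206, Pow(Add(3, Mul(-147, Rational(1, 184))), -1)) = Mul(206, Pow(Add(3, Rational(-147, 184)), -1)) = Mul(206, Pow(Rational(405, 184), -1)) = Mul(206, Rational(184, 405)) = Rational(37904, 405) ≈ 93.590)
j = -287 (j = Add(-5, -282) = -287)
Function('o')(Y) = Rational(37904, 405)
Add(-96829, Mul(-1, Function('o')(j))) = Add(-96829, Mul(-1, Rational(37904, 405))) = Add(-96829, Rational(-37904, 405)) = Rational(-39253649, 405)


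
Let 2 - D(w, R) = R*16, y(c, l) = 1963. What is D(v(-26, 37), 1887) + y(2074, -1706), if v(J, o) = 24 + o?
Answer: -28227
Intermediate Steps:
D(w, R) = 2 - 16*R (D(w, R) = 2 - R*16 = 2 - 16*R)
D(v(-26, 37), 1887) + y(2074, -1706) = (2 - 16*1887) + 1963 = (2 - 30192) + 1963 = -30190 + 1963 = -28227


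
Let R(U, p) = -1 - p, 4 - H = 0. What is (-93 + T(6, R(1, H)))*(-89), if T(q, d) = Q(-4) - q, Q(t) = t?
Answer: 9167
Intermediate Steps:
H = 4 (H = 4 - 1*0 = 4 + 0 = 4)
T(q, d) = -4 - q
(-93 + T(6, R(1, H)))*(-89) = (-93 + (-4 - 1*6))*(-89) = (-93 + (-4 - 6))*(-89) = (-93 - 10)*(-89) = -103*(-89) = 9167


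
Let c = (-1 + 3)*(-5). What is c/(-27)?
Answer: 10/27 ≈ 0.37037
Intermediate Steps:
c = -10 (c = 2*(-5) = -10)
c/(-27) = -10/(-27) = -1/27*(-10) = 10/27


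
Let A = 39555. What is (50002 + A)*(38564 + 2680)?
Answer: 3693688908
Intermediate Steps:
(50002 + A)*(38564 + 2680) = (50002 + 39555)*(38564 + 2680) = 89557*41244 = 3693688908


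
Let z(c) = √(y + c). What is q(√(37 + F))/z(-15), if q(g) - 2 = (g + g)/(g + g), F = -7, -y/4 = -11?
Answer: 3*√29/29 ≈ 0.55709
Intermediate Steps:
y = 44 (y = -4*(-11) = 44)
z(c) = √(44 + c)
q(g) = 3 (q(g) = 2 + (g + g)/(g + g) = 2 + (2*g)/((2*g)) = 2 + (2*g)*(1/(2*g)) = 2 + 1 = 3)
q(√(37 + F))/z(-15) = 3/(√(44 - 15)) = 3/(√29) = 3*(√29/29) = 3*√29/29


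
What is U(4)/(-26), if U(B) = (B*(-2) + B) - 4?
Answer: 4/13 ≈ 0.30769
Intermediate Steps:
U(B) = -4 - B (U(B) = (-2*B + B) - 4 = -B - 4 = -4 - B)
U(4)/(-26) = (-4 - 1*4)/(-26) = (-4 - 4)*(-1/26) = -8*(-1/26) = 4/13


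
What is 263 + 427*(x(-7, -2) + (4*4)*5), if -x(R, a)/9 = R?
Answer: 61324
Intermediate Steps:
x(R, a) = -9*R
263 + 427*(x(-7, -2) + (4*4)*5) = 263 + 427*(-9*(-7) + (4*4)*5) = 263 + 427*(63 + 16*5) = 263 + 427*(63 + 80) = 263 + 427*143 = 263 + 61061 = 61324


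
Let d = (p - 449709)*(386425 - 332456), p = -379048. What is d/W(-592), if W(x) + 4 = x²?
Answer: -44727186533/350460 ≈ -1.2762e+5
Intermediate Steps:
d = -44727186533 (d = (-379048 - 449709)*(386425 - 332456) = -828757*53969 = -44727186533)
W(x) = -4 + x²
d/W(-592) = -44727186533/(-4 + (-592)²) = -44727186533/(-4 + 350464) = -44727186533/350460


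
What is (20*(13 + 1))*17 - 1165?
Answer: 3595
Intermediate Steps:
(20*(13 + 1))*17 - 1165 = (20*14)*17 - 1165 = 280*17 - 1165 = 4760 - 1165 = 3595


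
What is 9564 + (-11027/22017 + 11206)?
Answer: 457282063/22017 ≈ 20770.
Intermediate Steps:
9564 + (-11027/22017 + 11206) = 9564 + 246711475/22017 = 457282063/22017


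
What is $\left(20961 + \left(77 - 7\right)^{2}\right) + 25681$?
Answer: $51542$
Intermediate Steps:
$\left(20961 + \left(77 - 7\right)^{2}\right) + 25681 = \left(20961 + 70^{2}\right) + 25681 = \left(20961 + 4900\right) + 25681 = 25861 + 25681 = 51542$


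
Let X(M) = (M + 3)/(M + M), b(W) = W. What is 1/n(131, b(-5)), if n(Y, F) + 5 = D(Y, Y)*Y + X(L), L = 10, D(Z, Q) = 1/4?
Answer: 5/142 ≈ 0.035211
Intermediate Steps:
D(Z, Q) = 1/4
X(M) = (3 + M)/(2*M) (X(M) = (3 + M)/((2*M)) = (3 + M)*(1/(2*M)) = (3 + M)/(2*M))
n(Y, F) = -87/20 + Y/4 (n(Y, F) = -5 + (Y/4 + (1/2)*(3 + 10)/10) = -5 + (Y/4 + (1/2)*(1/10)*13) = -5 + (Y/4 + 13/20) = -5 + (13/20 + Y/4) = -87/20 + Y/4)
1/n(131, b(-5)) = 1/(-87/20 + (1/4)*131) = 1/(-87/20 + 131/4) = 1/(142/5) = 5/142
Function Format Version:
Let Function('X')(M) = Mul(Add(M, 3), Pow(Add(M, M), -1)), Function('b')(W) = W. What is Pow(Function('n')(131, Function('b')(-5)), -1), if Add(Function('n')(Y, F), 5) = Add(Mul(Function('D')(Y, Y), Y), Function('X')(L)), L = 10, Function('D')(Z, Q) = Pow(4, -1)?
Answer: Rational(5, 142) ≈ 0.035211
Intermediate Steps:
Function('D')(Z, Q) = Rational(1, 4)
Function('X')(M) = Mul(Rational(1, 2), Pow(M, -1), Add(3, M)) (Function('X')(M) = Mul(Add(3, M), Pow(Mul(2, M), -1)) = Mul(Add(3, M), Mul(Rational(1, 2), Pow(M, -1))) = Mul(Rational(1, 2), Pow(M, -1), Add(3, M)))
Function('n')(Y, F) = Add(Rational(-87, 20), Mul(Rational(1, 4), Y)) (Function('n')(Y, F) = Add(-5, Add(Mul(Rational(1, 4), Y), Mul(Rational(1, 2), Pow(10, -1), Add(3, 10)))) = Add(-5, Add(Mul(Rational(1, 4), Y), Mul(Rational(1, 2), Rational(1, 10), 13))) = Add(-5, Add(Mul(Rational(1, 4), Y), Rational(13, 20))) = Add(-5, Add(Rational(13, 20), Mul(Rational(1, 4), Y))) = Add(Rational(-87, 20), Mul(Rational(1, 4), Y)))
Pow(Function('n')(131, Function('b')(-5)), -1) = Pow(Add(Rational(-87, 20), Mul(Rational(1, 4), 131)), -1) = Pow(Add(Rational(-87, 20), Rational(131, 4)), -1) = Pow(Rational(142, 5), -1) = Rational(5, 142)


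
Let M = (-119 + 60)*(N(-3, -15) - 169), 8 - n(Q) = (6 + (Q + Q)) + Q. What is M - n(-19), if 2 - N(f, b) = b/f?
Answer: 10089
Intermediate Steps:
N(f, b) = 2 - b/f
n(Q) = 2 - 3*Q (n(Q) = 8 - ((6 + (Q + Q)) + Q) = 8 - ((6 + 2*Q) + Q) = 8 - (6 + 3*Q) = 8 + (-6 - 3*Q) = 2 - 3*Q)
M = 10148 (M = (-119 + 60)*((2 - 1*(-15)/(-3)) - 169) = -59*((2 - 1*(-15)*(-⅓)) - 169) = -59*((2 - 5) - 169) = -59*(-3 - 169) = -59*(-172) = 10148)
M - n(-19) = 10148 - (2 - 3*(-19)) = 10148 - (2 + 57) = 10148 - 1*59 = 10148 - 59 = 10089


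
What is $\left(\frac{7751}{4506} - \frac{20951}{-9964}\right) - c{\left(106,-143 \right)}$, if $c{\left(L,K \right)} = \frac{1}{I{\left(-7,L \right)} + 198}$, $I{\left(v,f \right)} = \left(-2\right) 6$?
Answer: $\frac{2656619153}{695915652} \approx 3.8174$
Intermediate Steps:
$I{\left(v,f \right)} = -12$
$c{\left(L,K \right)} = \frac{1}{186}$ ($c{\left(L,K \right)} = \frac{1}{-12 + 198} = \frac{1}{186}$)
$\left(\frac{7751}{4506} - \frac{20951}{-9964}\right) - c{\left(106,-143 \right)} = \left(\frac{7751}{4506} - \frac{20951}{-9964}\right) - \frac{1}{186} = \left(7751 \cdot \frac{1}{4506} - - \frac{20951}{9964}\right) - \frac{1}{186} = \left(\frac{7751}{4506} + \frac{20951}{9964}\right) - \frac{1}{186} = \frac{85818085}{22448892} - \frac{1}{186} = \frac{2656619153}{695915652}$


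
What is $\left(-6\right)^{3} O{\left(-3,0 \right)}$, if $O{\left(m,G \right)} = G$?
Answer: $0$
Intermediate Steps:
$\left(-6\right)^{3} O{\left(-3,0 \right)} = \left(-6\right)^{3} \cdot 0 = \left(-216\right) 0 = 0$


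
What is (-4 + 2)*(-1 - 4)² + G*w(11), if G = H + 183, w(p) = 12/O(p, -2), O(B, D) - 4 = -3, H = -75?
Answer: 1246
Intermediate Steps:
O(B, D) = 1 (O(B, D) = 4 - 3 = 1)
w(p) = 12 (w(p) = 12/1 = 12*1 = 12)
G = 108 (G = -75 + 183 = 108)
(-4 + 2)*(-1 - 4)² + G*w(11) = (-4 + 2)*(-1 - 4)² + 108*12 = -2*(-5)² + 1296 = -2*25 + 1296 = -50 + 1296 = 1246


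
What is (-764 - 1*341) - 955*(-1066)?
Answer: 1016925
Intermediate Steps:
(-764 - 1*341) - 955*(-1066) = (-764 - 341) + 1018030 = -1105 + 1018030 = 1016925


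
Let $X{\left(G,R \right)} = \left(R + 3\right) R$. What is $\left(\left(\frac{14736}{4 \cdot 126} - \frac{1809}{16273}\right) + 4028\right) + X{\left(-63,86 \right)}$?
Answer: $\frac{4002078539}{341733} \approx 11711.0$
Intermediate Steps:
$X{\left(G,R \right)} = R \left(3 + R\right)$ ($X{\left(G,R \right)} = \left(3 + R\right) R = R \left(3 + R\right)$)
$\left(\left(\frac{14736}{4 \cdot 126} - \frac{1809}{16273}\right) + 4028\right) + X{\left(-63,86 \right)} = \left(\left(\frac{14736}{4 \cdot 126} - \frac{1809}{16273}\right) + 4028\right) + 86 \left(3 + 86\right) = \left(\left(\frac{14736}{504} - \frac{1809}{16273}\right) + 4028\right) + 86 \cdot 89 = \left(\left(14736 \cdot \frac{1}{504} - \frac{1809}{16273}\right) + 4028\right) + 7654 = \left(\left(\frac{614}{21} - \frac{1809}{16273}\right) + 4028\right) + 7654 = \left(\frac{9953633}{341733} + 4028\right) + 7654 = \frac{1386454157}{341733} + 7654 = \frac{4002078539}{341733}$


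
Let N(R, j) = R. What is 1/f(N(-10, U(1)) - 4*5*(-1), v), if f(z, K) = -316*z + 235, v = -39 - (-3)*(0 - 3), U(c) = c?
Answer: -1/2925 ≈ -0.00034188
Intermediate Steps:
v = -48 (v = -39 - (-3)*(-3) = -39 - 1*9 = -39 - 9 = -48)
f(z, K) = 235 - 316*z
1/f(N(-10, U(1)) - 4*5*(-1), v) = 1/(235 - 316*(-10 - 4*5*(-1))) = 1/(235 - 316*(-10 - 20*(-1))) = 1/(235 - 316*(-10 - 1*(-20))) = 1/(235 - 316*(-10 + 20)) = 1/(235 - 316*10) = 1/(235 - 3160) = 1/(-2925) = -1/2925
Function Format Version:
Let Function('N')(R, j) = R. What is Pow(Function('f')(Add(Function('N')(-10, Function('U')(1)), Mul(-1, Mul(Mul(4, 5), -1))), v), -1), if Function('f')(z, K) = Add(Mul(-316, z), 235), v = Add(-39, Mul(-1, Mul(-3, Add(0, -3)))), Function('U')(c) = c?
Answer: Rational(-1, 2925) ≈ -0.00034188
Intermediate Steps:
v = -48 (v = Add(-39, Mul(-1, Mul(-3, -3))) = Add(-39, Mul(-1, 9)) = Add(-39, -9) = -48)
Function('f')(z, K) = Add(235, Mul(-316, z))
Pow(Function('f')(Add(Function('N')(-10, Function('U')(1)), Mul(-1, Mul(Mul(4, 5), -1))), v), -1) = Pow(Add(235, Mul(-316, Add(-10, Mul(-1, Mul(Mul(4, 5), -1))))), -1) = Pow(Add(235, Mul(-316, Add(-10, Mul(-1, Mul(20, -1))))), -1) = Pow(Add(235, Mul(-316, Add(-10, Mul(-1, -20)))), -1) = Pow(Add(235, Mul(-316, Add(-10, 20))), -1) = Pow(Add(235, Mul(-316, 10)), -1) = Pow(Add(235, -3160), -1) = Pow(-2925, -1) = Rational(-1, 2925)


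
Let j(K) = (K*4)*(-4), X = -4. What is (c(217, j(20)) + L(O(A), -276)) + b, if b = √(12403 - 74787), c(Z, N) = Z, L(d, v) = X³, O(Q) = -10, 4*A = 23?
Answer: 153 + 4*I*√3899 ≈ 153.0 + 249.77*I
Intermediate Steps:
A = 23/4 (A = (¼)*23 = 23/4 ≈ 5.7500)
L(d, v) = -64 (L(d, v) = (-4)³ = -64)
j(K) = -16*K (j(K) = (4*K)*(-4) = -16*K)
b = 4*I*√3899 (b = √(-62384) = 4*I*√3899 ≈ 249.77*I)
(c(217, j(20)) + L(O(A), -276)) + b = (217 - 64) + 4*I*√3899 = 153 + 4*I*√3899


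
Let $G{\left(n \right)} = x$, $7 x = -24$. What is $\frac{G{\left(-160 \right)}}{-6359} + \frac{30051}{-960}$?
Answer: $- \frac{445879041}{14244160} \approx -31.303$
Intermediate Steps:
$x = - \frac{24}{7}$ ($x = \frac{1}{7} \left(-24\right) = - \frac{24}{7} \approx -3.4286$)
$G{\left(n \right)} = - \frac{24}{7}$
$\frac{G{\left(-160 \right)}}{-6359} + \frac{30051}{-960} = - \frac{24}{7 \left(-6359\right)} + \frac{30051}{-960} = \left(- \frac{24}{7}\right) \left(- \frac{1}{6359}\right) + 30051 \left(- \frac{1}{960}\right) = \frac{24}{44513} - \frac{10017}{320} = - \frac{445879041}{14244160}$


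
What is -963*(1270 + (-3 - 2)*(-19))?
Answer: -1314495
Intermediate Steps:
-963*(1270 + (-3 - 2)*(-19)) = -963*(1270 - 5*(-19)) = -963*(1270 + 95) = -963*1365 = -1314495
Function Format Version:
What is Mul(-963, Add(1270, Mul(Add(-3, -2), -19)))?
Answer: -1314495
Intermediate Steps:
Mul(-963, Add(1270, Mul(Add(-3, -2), -19))) = Mul(-963, Add(1270, Mul(-5, -19))) = Mul(-963, Add(1270, 95)) = Mul(-963, 1365) = -1314495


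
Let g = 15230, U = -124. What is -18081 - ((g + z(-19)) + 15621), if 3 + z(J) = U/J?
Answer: -929775/19 ≈ -48936.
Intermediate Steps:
z(J) = -3 - 124/J
-18081 - ((g + z(-19)) + 15621) = -18081 - ((15230 + (-3 - 124/(-19))) + 15621) = -18081 - ((15230 + (-3 - 124*(-1/19))) + 15621) = -18081 - ((15230 + (-3 + 124/19)) + 15621) = -18081 - ((15230 + 67/19) + 15621) = -18081 - (289437/19 + 15621) = -18081 - 1*586236/19 = -18081 - 586236/19 = -929775/19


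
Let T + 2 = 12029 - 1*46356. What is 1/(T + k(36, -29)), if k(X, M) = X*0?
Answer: -1/34329 ≈ -2.9130e-5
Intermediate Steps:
k(X, M) = 0
T = -34329 (T = -2 + (12029 - 1*46356) = -2 + (12029 - 46356) = -2 - 34327 = -34329)
1/(T + k(36, -29)) = 1/(-34329 + 0) = 1/(-34329) = -1/34329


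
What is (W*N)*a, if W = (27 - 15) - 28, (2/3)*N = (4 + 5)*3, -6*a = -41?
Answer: -4428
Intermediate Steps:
a = 41/6 (a = -⅙*(-41) = 41/6 ≈ 6.8333)
N = 81/2 (N = 3*((4 + 5)*3)/2 = 3*(9*3)/2 = (3/2)*27 = 81/2 ≈ 40.500)
W = -16 (W = 12 - 28 = -16)
(W*N)*a = -16*81/2*(41/6) = -648*41/6 = -4428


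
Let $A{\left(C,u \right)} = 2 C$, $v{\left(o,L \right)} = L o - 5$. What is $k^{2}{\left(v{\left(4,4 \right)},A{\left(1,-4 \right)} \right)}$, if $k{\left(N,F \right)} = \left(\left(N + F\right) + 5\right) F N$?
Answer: $156816$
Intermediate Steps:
$v{\left(o,L \right)} = -5 + L o$
$k{\left(N,F \right)} = F N \left(5 + F + N\right)$ ($k{\left(N,F \right)} = \left(\left(F + N\right) + 5\right) F N = \left(5 + F + N\right) F N = F \left(5 + F + N\right) N = F N \left(5 + F + N\right)$)
$k^{2}{\left(v{\left(4,4 \right)},A{\left(1,-4 \right)} \right)} = \left(2 \cdot 1 \left(-5 + 4 \cdot 4\right) \left(5 + 2 \cdot 1 + \left(-5 + 4 \cdot 4\right)\right)\right)^{2} = \left(2 \left(-5 + 16\right) \left(5 + 2 + \left(-5 + 16\right)\right)\right)^{2} = \left(2 \cdot 11 \left(5 + 2 + 11\right)\right)^{2} = \left(2 \cdot 11 \cdot 18\right)^{2} = 396^{2} = 156816$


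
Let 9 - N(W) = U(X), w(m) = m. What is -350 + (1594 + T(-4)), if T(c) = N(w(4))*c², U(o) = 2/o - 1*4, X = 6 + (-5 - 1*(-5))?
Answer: 4340/3 ≈ 1446.7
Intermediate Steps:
X = 6 (X = 6 + (-5 + 5) = 6 + 0 = 6)
U(o) = -4 + 2/o (U(o) = 2/o - 4 = -4 + 2/o)
N(W) = 38/3 (N(W) = 9 - (-4 + 2/6) = 9 - (-4 + 2*(⅙)) = 9 - (-4 + ⅓) = 9 - 1*(-11/3) = 9 + 11/3 = 38/3)
T(c) = 38*c²/3
-350 + (1594 + T(-4)) = -350 + (1594 + (38/3)*(-4)²) = -350 + (1594 + (38/3)*16) = -350 + (1594 + 608/3) = -350 + 5390/3 = 4340/3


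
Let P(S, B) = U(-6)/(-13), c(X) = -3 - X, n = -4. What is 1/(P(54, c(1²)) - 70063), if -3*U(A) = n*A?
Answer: -13/910811 ≈ -1.4273e-5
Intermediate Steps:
U(A) = 4*A/3 (U(A) = -(-4)*A/3 = 4*A/3)
P(S, B) = 8/13 (P(S, B) = ((4/3)*(-6))/(-13) = -8*(-1/13) = 8/13)
1/(P(54, c(1²)) - 70063) = 1/(8/13 - 70063) = 1/(-910811/13) = -13/910811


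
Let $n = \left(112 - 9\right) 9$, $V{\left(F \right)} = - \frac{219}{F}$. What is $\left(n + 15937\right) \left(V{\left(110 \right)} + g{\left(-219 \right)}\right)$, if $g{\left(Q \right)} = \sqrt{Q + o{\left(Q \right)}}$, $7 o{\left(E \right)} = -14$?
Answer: $- \frac{1846608}{55} + 16864 i \sqrt{221} \approx -33575.0 + 2.507 \cdot 10^{5} i$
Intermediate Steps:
$o{\left(E \right)} = -2$ ($o{\left(E \right)} = \frac{1}{7} \left(-14\right) = -2$)
$g{\left(Q \right)} = \sqrt{-2 + Q}$ ($g{\left(Q \right)} = \sqrt{Q - 2} = \sqrt{-2 + Q}$)
$n = 927$ ($n = 103 \cdot 9 = 927$)
$\left(n + 15937\right) \left(V{\left(110 \right)} + g{\left(-219 \right)}\right) = \left(927 + 15937\right) \left(- \frac{219}{110} + \sqrt{-2 - 219}\right) = 16864 \left(\left(-219\right) \frac{1}{110} + \sqrt{-221}\right) = 16864 \left(- \frac{219}{110} + i \sqrt{221}\right) = - \frac{1846608}{55} + 16864 i \sqrt{221}$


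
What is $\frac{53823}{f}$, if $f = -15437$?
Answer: $- \frac{53823}{15437} \approx -3.4866$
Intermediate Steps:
$\frac{53823}{f} = \frac{53823}{-15437} = 53823 \left(- \frac{1}{15437}\right) = - \frac{53823}{15437}$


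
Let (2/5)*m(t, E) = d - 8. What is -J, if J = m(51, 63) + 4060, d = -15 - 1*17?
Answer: -3960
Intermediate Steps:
d = -32 (d = -15 - 17 = -32)
m(t, E) = -100 (m(t, E) = 5*(-32 - 8)/2 = (5/2)*(-40) = -100)
J = 3960 (J = -100 + 4060 = 3960)
-J = -1*3960 = -3960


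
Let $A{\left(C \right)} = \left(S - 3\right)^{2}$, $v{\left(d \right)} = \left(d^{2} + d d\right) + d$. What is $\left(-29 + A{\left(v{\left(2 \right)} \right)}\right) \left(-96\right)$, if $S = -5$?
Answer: $-3360$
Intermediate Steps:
$v{\left(d \right)} = d + 2 d^{2}$ ($v{\left(d \right)} = \left(d^{2} + d^{2}\right) + d = 2 d^{2} + d = d + 2 d^{2}$)
$A{\left(C \right)} = 64$ ($A{\left(C \right)} = \left(-5 - 3\right)^{2} = \left(-8\right)^{2} = 64$)
$\left(-29 + A{\left(v{\left(2 \right)} \right)}\right) \left(-96\right) = \left(-29 + 64\right) \left(-96\right) = 35 \left(-96\right) = -3360$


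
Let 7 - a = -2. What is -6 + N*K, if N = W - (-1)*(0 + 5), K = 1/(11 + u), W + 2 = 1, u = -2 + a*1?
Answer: -52/9 ≈ -5.7778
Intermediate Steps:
a = 9 (a = 7 - 1*(-2) = 7 + 2 = 9)
u = 7 (u = -2 + 9*1 = -2 + 9 = 7)
W = -1 (W = -2 + 1 = -1)
K = 1/18 (K = 1/(11 + 7) = 1/18 ≈ 0.055556)
N = 4 (N = -1 - (-1)*(0 + 5) = -1 - (-1)*5 = -1 - 1*(-5) = -1 + 5 = 4)
-6 + N*K = -6 + 4*(1/18) = -6 + 2/9 = -52/9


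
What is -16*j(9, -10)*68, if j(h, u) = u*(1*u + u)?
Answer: -217600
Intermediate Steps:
j(h, u) = 2*u² (j(h, u) = u*(u + u) = u*(2*u) = 2*u²)
-16*j(9, -10)*68 = -32*(-10)²*68 = -32*100*68 = -16*200*68 = -3200*68 = -217600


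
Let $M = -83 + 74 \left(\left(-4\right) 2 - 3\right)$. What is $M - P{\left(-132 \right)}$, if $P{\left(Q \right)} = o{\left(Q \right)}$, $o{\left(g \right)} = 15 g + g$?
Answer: $1215$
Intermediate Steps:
$o{\left(g \right)} = 16 g$
$P{\left(Q \right)} = 16 Q$
$M = -897$ ($M = -83 + 74 \left(-8 - 3\right) = -83 + 74 \left(-11\right) = -83 - 814 = -897$)
$M - P{\left(-132 \right)} = -897 - 16 \left(-132\right) = -897 - -2112 = -897 + 2112 = 1215$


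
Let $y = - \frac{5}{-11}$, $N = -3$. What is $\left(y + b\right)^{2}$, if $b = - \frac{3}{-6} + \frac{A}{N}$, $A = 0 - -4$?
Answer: $\frac{625}{4356} \approx 0.14348$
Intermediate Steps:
$A = 4$ ($A = 0 + 4 = 4$)
$y = \frac{5}{11}$ ($y = \left(-5\right) \left(- \frac{1}{11}\right) = \frac{5}{11} \approx 0.45455$)
$b = - \frac{5}{6}$ ($b = - \frac{3}{-6} + \frac{4}{-3} = \left(-3\right) \left(- \frac{1}{6}\right) + 4 \left(- \frac{1}{3}\right) = \frac{1}{2} - \frac{4}{3} = - \frac{5}{6} \approx -0.83333$)
$\left(y + b\right)^{2} = \left(\frac{5}{11} - \frac{5}{6}\right)^{2} = \left(- \frac{25}{66}\right)^{2} = \frac{625}{4356}$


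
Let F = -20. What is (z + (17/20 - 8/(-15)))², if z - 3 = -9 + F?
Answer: 2181529/3600 ≈ 605.98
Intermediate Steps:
z = -26 (z = 3 + (-9 - 20) = 3 - 29 = -26)
(z + (17/20 - 8/(-15)))² = (-26 + (17/20 - 8/(-15)))² = (-26 + (17*(1/20) - 8*(-1/15)))² = (-26 + (17/20 + 8/15))² = (-26 + 83/60)² = (-1477/60)² = 2181529/3600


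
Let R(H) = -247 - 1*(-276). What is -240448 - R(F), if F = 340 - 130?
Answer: -240477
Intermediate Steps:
F = 210
R(H) = 29 (R(H) = -247 + 276 = 29)
-240448 - R(F) = -240448 - 1*29 = -240448 - 29 = -240477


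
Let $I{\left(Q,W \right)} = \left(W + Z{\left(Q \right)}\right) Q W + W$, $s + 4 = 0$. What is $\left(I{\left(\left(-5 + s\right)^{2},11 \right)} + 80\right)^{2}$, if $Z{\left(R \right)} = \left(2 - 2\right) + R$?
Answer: $6734335969$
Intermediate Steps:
$s = -4$ ($s = -4 + 0 = -4$)
$Z{\left(R \right)} = R$ ($Z{\left(R \right)} = 0 + R = R$)
$I{\left(Q,W \right)} = W + Q W \left(Q + W\right)$ ($I{\left(Q,W \right)} = \left(W + Q\right) Q W + W = \left(Q + W\right) Q W + W = Q \left(Q + W\right) W + W = Q W \left(Q + W\right) + W = W + Q W \left(Q + W\right)$)
$\left(I{\left(\left(-5 + s\right)^{2},11 \right)} + 80\right)^{2} = \left(11 \left(1 + \left(\left(-5 - 4\right)^{2}\right)^{2} + \left(-5 - 4\right)^{2} \cdot 11\right) + 80\right)^{2} = \left(11 \left(1 + \left(\left(-9\right)^{2}\right)^{2} + \left(-9\right)^{2} \cdot 11\right) + 80\right)^{2} = \left(11 \left(1 + 81^{2} + 81 \cdot 11\right) + 80\right)^{2} = \left(11 \left(1 + 6561 + 891\right) + 80\right)^{2} = \left(11 \cdot 7453 + 80\right)^{2} = \left(81983 + 80\right)^{2} = 82063^{2} = 6734335969$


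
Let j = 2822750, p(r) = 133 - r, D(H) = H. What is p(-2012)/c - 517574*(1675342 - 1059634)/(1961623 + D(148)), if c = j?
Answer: -25701094465186263/158216831150 ≈ -1.6244e+5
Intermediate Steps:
c = 2822750
p(-2012)/c - 517574*(1675342 - 1059634)/(1961623 + D(148)) = (133 - 1*(-2012))/2822750 - 517574*(1675342 - 1059634)/(1961623 + 148) = (133 + 2012)*(1/2822750) - 517574/(1961771/615708) = 2145*(1/2822750) - 517574/(1961771*(1/615708)) = 429/564550 - 517574/1961771/615708 = 429/564550 - 517574*615708/1961771 = 429/564550 - 318674452392/1961771 = -25701094465186263/158216831150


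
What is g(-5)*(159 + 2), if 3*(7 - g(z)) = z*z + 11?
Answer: -805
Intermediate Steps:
g(z) = 10/3 - z²/3 (g(z) = 7 - (z*z + 11)/3 = 7 - (z² + 11)/3 = 7 - (11 + z²)/3 = 7 + (-11/3 - z²/3) = 10/3 - z²/3)
g(-5)*(159 + 2) = (10/3 - ⅓*(-5)²)*(159 + 2) = (10/3 - ⅓*25)*161 = (10/3 - 25/3)*161 = -5*161 = -805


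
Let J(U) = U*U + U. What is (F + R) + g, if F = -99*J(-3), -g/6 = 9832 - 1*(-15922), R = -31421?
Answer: -186539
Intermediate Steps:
J(U) = U + U² (J(U) = U² + U = U + U²)
g = -154524 (g = -6*(9832 - 1*(-15922)) = -6*(9832 + 15922) = -6*25754 = -154524)
F = -594 (F = -(-297)*(1 - 3) = -(-297)*(-2) = -99*6 = -594)
(F + R) + g = (-594 - 31421) - 154524 = -32015 - 154524 = -186539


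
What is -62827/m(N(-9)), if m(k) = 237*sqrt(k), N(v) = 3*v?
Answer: 62827*I*sqrt(3)/2133 ≈ 51.017*I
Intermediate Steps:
-62827/m(N(-9)) = -62827*(-I*sqrt(3)/2133) = -(-62827)*I*sqrt(3)/2133 = 62827*I*sqrt(3)/2133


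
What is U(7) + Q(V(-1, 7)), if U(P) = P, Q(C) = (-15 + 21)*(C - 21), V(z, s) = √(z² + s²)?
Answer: -119 + 30*√2 ≈ -76.574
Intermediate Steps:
V(z, s) = √(s² + z²)
Q(C) = -126 + 6*C (Q(C) = 6*(-21 + C) = -126 + 6*C)
U(7) + Q(V(-1, 7)) = 7 + (-126 + 6*√(7² + (-1)²)) = 7 + (-126 + 6*√(49 + 1)) = 7 + (-126 + 6*√50) = 7 + (-126 + 6*(5*√2)) = 7 + (-126 + 30*√2) = -119 + 30*√2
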